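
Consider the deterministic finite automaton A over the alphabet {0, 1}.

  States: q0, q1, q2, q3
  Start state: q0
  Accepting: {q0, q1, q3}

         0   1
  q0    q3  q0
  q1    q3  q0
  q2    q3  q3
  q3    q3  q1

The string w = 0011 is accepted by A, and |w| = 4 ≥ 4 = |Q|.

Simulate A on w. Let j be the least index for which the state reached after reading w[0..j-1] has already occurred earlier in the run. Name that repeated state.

q3

Run of A on w = 0 0 1 1:
  step 0: q0  (start)
  step 1: q3  (read 0: q0→q3)
  step 2: q3  (read 0: q3→q3)   ← first repeat (q3 seen earlier)
  step 3: q1  (read 1: q3→q1)
  step 4: q0  (read 1: q1→q0)

The earliest repeat is at step j = 2: A is in q3, which it already visited at step i = 1.
Pumping length from the standard proof: p = 4 (the number of states). The repeated state found above gives |xy| = j ≤ 4 and |y| = j − i ≥ 1.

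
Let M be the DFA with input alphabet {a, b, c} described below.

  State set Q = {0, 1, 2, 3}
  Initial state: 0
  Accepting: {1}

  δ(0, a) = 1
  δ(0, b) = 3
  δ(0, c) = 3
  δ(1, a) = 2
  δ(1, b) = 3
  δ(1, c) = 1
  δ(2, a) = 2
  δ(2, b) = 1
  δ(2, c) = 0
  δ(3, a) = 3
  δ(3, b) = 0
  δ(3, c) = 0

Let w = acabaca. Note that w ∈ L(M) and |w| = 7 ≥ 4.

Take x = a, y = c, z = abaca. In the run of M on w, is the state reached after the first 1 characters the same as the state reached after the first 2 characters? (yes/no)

yes

Run of M on the first 2 characters of w = a c:
  step 0: 0  (start)
  step 1: 1  (read a: 0→1)
  step 2: 1  (read c: 1→1)

After x (step 1): 1. After xy (step 2): 1.
They match, so y = c drives M around a cycle from 1 back to itself; pumping y any number of times keeps M in 1 before reading z, and xyⁱz ∈ L(M) for every i ≥ 0.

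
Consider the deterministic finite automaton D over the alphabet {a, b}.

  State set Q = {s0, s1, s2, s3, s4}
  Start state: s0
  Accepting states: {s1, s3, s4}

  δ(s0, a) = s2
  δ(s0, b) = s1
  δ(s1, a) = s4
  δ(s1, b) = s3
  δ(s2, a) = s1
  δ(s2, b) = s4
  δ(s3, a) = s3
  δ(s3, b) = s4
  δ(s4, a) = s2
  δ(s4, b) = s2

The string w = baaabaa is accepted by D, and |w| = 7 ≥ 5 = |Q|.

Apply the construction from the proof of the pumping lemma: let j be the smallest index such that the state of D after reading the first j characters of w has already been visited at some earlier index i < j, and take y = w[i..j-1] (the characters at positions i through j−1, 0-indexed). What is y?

Run of D on w = b a a a b a a:
  step 0: s0  (start)
  step 1: s1  (read b: s0→s1)
  step 2: s4  (read a: s1→s4)
  step 3: s2  (read a: s4→s2)
  step 4: s1  (read a: s2→s1)   ← first repeat (s1 seen earlier)
  step 5: s3  (read b: s1→s3)
  step 6: s3  (read a: s3→s3)
  step 7: s3  (read a: s3→s3)

So i = 1, j = 4, giving x = w[0:1] = b, y = w[1:4] = aaa, z = w[4:7] = baa.
Check: |xy| = 4 ≤ 5 and |y| = 3 ≥ 1. Reading y takes D from s1 back to s1, so every xyⁱz is accepted.

aaa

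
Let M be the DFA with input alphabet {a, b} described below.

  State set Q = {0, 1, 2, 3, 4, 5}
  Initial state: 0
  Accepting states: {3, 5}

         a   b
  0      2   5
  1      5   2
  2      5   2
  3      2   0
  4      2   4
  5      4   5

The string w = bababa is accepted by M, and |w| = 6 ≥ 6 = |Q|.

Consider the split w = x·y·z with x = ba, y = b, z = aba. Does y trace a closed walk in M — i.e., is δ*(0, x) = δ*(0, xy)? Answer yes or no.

State sequence: 0 -b-> 5 -a-> 4 -b-> 4

After x (step 2): 4. After xy (step 3): 4.
They match, so y = b drives M around a cycle from 4 back to itself; pumping y any number of times keeps M in 4 before reading z, and xyⁱz ∈ L(M) for every i ≥ 0.

yes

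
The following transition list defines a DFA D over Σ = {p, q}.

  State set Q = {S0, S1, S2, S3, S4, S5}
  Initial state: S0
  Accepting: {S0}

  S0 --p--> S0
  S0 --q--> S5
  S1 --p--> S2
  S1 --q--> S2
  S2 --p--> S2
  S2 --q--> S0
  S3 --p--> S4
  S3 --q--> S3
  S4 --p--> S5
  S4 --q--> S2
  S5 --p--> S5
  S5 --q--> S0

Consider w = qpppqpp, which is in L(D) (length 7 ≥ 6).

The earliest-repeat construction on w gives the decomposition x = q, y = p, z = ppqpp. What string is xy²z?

xy^2z = q·p·p·ppqpp = qppppqpp.
Reading y = p takes D from S5 back to S5, so after x·y·y the machine is still in S5, and z then leads to the accepting state S0. Hence qppppqpp ∈ L(D).

qppppqpp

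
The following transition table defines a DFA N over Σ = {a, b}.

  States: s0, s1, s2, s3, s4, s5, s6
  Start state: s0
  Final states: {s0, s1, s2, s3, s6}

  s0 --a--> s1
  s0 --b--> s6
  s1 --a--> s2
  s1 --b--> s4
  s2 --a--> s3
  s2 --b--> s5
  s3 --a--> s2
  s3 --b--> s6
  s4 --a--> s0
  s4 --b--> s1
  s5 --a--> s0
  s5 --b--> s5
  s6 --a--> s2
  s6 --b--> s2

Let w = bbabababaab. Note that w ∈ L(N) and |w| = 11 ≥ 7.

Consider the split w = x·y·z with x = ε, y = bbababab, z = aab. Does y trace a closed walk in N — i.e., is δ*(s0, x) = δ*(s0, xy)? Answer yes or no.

no

State sequence: s0 -b-> s6 -b-> s2 -a-> s3 -b-> s6 -a-> s2 -b-> s5 -a-> s0 -b-> s6

After x (step 0): s0. After xy (step 8): s6.
They differ (s0 ≠ s6), so y is not a cycle from the state after x; this split is not the one the pumping-lemma construction produces, and pumping y need not keep the string in L(N).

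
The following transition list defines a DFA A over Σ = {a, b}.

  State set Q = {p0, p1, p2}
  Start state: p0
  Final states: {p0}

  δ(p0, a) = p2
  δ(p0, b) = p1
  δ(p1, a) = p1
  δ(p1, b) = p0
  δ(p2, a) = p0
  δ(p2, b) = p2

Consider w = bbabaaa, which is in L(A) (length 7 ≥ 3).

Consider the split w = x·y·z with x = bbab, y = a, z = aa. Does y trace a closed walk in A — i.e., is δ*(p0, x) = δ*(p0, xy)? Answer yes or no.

State sequence: p0 -b-> p1 -b-> p0 -a-> p2 -b-> p2 -a-> p0

After x (step 4): p2. After xy (step 5): p0.
They differ (p2 ≠ p0), so y is not a cycle from the state after x; this split is not the one the pumping-lemma construction produces, and pumping y need not keep the string in L(A).

no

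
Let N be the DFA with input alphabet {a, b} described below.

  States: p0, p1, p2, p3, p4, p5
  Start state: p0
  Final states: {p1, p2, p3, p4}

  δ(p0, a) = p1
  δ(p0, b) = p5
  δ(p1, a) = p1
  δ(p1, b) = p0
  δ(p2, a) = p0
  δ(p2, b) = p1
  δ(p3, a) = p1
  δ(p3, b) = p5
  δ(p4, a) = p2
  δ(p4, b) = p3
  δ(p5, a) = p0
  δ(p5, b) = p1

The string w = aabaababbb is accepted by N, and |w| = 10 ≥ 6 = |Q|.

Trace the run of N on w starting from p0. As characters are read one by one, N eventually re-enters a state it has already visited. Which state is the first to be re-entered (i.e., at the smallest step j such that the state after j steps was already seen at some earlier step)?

State sequence: p0 -a-> p1 -a-> p1 -b-> p0 -a-> p1 -a-> p1 -b-> p0 -a-> p1 -b-> p0 -b-> p5 -b-> p1
First repeat at step 2: p1 was already visited.

The earliest repeat is at step j = 2: N is in p1, which it already visited at step i = 1.
Pumping length from the standard proof: p = 6 (the number of states). The repeated state found above gives |xy| = j ≤ 6 and |y| = j − i ≥ 1.

p1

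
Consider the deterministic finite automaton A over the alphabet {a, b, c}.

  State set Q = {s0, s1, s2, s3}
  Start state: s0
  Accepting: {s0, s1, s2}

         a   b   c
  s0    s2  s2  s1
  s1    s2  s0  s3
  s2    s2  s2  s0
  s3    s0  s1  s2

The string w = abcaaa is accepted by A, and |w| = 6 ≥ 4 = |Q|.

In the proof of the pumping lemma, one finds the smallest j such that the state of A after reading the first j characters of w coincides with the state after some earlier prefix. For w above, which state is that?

s2

Run of A on w = a b c a a a:
  step 0: s0  (start)
  step 1: s2  (read a: s0→s2)
  step 2: s2  (read b: s2→s2)   ← first repeat (s2 seen earlier)
  step 3: s0  (read c: s2→s0)
  step 4: s2  (read a: s0→s2)
  step 5: s2  (read a: s2→s2)
  step 6: s2  (read a: s2→s2)

The earliest repeat is at step j = 2: A is in s2, which it already visited at step i = 1.
Since A has 4 states, any run of length ≥ 4 visits 4+1 states, so by pigeonhole some state repeats within the first 4 steps — that repeat gives the pumpable loop.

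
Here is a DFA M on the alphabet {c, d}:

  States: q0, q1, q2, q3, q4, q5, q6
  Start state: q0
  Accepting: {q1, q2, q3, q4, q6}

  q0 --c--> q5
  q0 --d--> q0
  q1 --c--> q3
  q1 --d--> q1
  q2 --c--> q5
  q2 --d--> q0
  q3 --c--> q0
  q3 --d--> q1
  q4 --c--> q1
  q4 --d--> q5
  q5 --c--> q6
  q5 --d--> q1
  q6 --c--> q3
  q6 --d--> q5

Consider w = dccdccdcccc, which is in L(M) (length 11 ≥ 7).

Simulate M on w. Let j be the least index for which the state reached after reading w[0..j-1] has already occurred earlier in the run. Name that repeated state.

Run of M on w = d c c d c c d c c c c:
  step 0: q0  (start)
  step 1: q0  (read d: q0→q0)   ← first repeat (q0 seen earlier)
  step 2: q5  (read c: q0→q5)
  step 3: q6  (read c: q5→q6)
  step 4: q5  (read d: q6→q5)
  step 5: q6  (read c: q5→q6)
  step 6: q3  (read c: q6→q3)
  step 7: q1  (read d: q3→q1)
  step 8: q3  (read c: q1→q3)
  step 9: q0  (read c: q3→q0)
  step 10: q5  (read c: q0→q5)
  step 11: q6  (read c: q5→q6)

The earliest repeat is at step j = 1: M is in q0, which it already visited at step i = 0.
Since M has 7 states, any run of length ≥ 7 visits 7+1 states, so by pigeonhole some state repeats within the first 7 steps — that repeat gives the pumpable loop.

q0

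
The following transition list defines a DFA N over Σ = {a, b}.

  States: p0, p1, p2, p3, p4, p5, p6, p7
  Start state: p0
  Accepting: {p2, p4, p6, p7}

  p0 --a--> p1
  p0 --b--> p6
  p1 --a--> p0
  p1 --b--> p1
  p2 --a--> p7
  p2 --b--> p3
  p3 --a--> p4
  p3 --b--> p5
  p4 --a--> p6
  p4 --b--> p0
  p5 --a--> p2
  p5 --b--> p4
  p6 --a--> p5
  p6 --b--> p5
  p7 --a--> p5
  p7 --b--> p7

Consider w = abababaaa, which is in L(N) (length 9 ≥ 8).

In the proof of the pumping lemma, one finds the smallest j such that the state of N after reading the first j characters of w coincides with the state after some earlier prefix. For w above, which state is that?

p1

Run of N on w = a b a b a b a a a:
  step 0: p0  (start)
  step 1: p1  (read a: p0→p1)
  step 2: p1  (read b: p1→p1)   ← first repeat (p1 seen earlier)
  step 3: p0  (read a: p1→p0)
  step 4: p6  (read b: p0→p6)
  step 5: p5  (read a: p6→p5)
  step 6: p4  (read b: p5→p4)
  step 7: p6  (read a: p4→p6)
  step 8: p5  (read a: p6→p5)
  step 9: p2  (read a: p5→p2)

The earliest repeat is at step j = 2: N is in p1, which it already visited at step i = 1.
Pumping length from the standard proof: p = 8 (the number of states). The repeated state found above gives |xy| = j ≤ 8 and |y| = j − i ≥ 1.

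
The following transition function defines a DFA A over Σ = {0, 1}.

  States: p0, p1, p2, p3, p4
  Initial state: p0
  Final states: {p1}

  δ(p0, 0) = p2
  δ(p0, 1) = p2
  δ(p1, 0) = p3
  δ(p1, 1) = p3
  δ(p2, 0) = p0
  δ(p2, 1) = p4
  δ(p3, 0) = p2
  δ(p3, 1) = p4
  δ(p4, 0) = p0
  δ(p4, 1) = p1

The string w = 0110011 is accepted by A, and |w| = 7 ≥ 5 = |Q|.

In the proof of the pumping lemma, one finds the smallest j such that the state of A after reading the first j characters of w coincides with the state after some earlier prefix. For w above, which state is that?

p2

Run of A on w = 0 1 1 0 0 1 1:
  step 0: p0  (start)
  step 1: p2  (read 0: p0→p2)
  step 2: p4  (read 1: p2→p4)
  step 3: p1  (read 1: p4→p1)
  step 4: p3  (read 0: p1→p3)
  step 5: p2  (read 0: p3→p2)   ← first repeat (p2 seen earlier)
  step 6: p4  (read 1: p2→p4)
  step 7: p1  (read 1: p4→p1)

The earliest repeat is at step j = 5: A is in p2, which it already visited at step i = 1.
The DFA has 5 states, so the proof of the pumping lemma guarantees a repeated state among the first 5+1 visited; the segment between the two visits is the pumpable y.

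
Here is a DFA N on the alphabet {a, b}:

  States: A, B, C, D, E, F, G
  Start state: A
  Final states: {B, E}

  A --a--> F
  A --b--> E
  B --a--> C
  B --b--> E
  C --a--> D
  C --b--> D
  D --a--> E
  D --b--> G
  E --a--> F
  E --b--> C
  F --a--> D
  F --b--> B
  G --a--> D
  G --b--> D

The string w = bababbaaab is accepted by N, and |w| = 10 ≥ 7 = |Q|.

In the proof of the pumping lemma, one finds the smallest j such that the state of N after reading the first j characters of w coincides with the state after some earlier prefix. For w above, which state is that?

D

Run of N on w = b a b a b b a a a b:
  step 0: A  (start)
  step 1: E  (read b: A→E)
  step 2: F  (read a: E→F)
  step 3: B  (read b: F→B)
  step 4: C  (read a: B→C)
  step 5: D  (read b: C→D)
  step 6: G  (read b: D→G)
  step 7: D  (read a: G→D)   ← first repeat (D seen earlier)
  step 8: E  (read a: D→E)
  step 9: F  (read a: E→F)
  step 10: B  (read b: F→B)

The earliest repeat is at step j = 7: N is in D, which it already visited at step i = 5.
With |Q| = 7, pigeonhole forces a state repeat no later than step 7; the substring read between the first and second visits to that state can be pumped.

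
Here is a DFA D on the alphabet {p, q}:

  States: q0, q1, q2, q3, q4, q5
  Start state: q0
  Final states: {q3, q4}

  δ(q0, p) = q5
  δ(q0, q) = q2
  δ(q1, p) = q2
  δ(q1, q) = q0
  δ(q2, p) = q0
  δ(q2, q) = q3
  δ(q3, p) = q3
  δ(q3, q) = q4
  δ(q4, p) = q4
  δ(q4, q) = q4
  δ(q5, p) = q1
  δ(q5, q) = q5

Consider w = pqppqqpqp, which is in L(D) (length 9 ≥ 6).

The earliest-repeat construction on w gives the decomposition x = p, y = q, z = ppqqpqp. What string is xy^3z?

pqqqppqqpqp

xy^3z = p·q·q·q·ppqqpqp = pqqqppqqpqp.
Reading y = q takes D from q5 back to q5, so after x·y·y·y the machine is still in q5, and z then leads to the accepting state q4. Hence pqqqppqqpqp ∈ L(D).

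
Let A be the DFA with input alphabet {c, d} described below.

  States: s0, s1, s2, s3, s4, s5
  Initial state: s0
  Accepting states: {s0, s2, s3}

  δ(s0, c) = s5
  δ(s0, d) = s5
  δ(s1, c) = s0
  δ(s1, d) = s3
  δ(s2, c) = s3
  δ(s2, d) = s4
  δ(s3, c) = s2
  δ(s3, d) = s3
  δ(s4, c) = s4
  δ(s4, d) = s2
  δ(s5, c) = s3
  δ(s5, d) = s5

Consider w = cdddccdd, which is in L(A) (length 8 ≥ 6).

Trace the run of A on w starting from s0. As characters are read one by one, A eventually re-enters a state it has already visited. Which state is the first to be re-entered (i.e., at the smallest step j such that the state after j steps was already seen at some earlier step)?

State sequence: s0 -c-> s5 -d-> s5 -d-> s5 -d-> s5 -c-> s3 -c-> s2 -d-> s4 -d-> s2
First repeat at step 2: s5 was already visited.

The earliest repeat is at step j = 2: A is in s5, which it already visited at step i = 1.
Pumping length from the standard proof: p = 6 (the number of states). The repeated state found above gives |xy| = j ≤ 6 and |y| = j − i ≥ 1.

s5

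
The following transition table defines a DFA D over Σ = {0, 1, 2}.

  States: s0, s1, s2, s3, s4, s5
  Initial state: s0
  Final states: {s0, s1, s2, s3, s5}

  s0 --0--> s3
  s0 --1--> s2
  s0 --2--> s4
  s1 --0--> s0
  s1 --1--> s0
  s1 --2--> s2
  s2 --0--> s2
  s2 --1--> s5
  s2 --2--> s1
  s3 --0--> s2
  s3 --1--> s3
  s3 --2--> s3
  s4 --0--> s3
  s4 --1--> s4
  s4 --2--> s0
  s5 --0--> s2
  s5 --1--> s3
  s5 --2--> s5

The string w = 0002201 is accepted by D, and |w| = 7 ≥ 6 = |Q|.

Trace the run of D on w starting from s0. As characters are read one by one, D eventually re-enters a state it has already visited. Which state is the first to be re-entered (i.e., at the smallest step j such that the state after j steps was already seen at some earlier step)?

s2

Run of D on w = 0 0 0 2 2 0 1:
  step 0: s0  (start)
  step 1: s3  (read 0: s0→s3)
  step 2: s2  (read 0: s3→s2)
  step 3: s2  (read 0: s2→s2)   ← first repeat (s2 seen earlier)
  step 4: s1  (read 2: s2→s1)
  step 5: s2  (read 2: s1→s2)
  step 6: s2  (read 0: s2→s2)
  step 7: s5  (read 1: s2→s5)

The earliest repeat is at step j = 3: D is in s2, which it already visited at step i = 2.
With |Q| = 6, pigeonhole forces a state repeat no later than step 6; the substring read between the first and second visits to that state can be pumped.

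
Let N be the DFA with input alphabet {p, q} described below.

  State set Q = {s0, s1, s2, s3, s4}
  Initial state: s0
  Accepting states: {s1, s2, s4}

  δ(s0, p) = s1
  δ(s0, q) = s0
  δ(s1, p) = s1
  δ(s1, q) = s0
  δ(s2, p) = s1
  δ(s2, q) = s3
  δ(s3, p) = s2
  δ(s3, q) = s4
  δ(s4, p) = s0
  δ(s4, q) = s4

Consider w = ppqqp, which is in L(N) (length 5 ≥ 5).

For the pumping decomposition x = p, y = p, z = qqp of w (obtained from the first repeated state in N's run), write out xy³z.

ppppqqp

xy^3z = p·p·p·p·qqp = ppppqqp.
Reading y = p takes N from s1 back to s1, so after x·y·y·y the machine is still in s1, and z then leads to the accepting state s1. Hence ppppqqp ∈ L(N).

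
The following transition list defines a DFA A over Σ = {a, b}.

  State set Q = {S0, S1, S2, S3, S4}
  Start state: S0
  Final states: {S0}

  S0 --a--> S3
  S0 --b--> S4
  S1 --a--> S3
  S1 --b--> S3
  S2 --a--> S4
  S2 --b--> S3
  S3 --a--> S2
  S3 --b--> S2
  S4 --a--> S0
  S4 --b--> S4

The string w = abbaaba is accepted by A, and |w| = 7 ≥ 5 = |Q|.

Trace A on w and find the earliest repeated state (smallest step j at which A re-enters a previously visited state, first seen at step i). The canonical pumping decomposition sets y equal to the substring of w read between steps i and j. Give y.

State sequence: S0 -a-> S3 -b-> S2 -b-> S3 -a-> S2 -a-> S4 -b-> S4 -a-> S0
First repeat at step 3: S3 was already visited.

So i = 1, j = 3, giving x = w[0:1] = a, y = w[1:3] = bb, z = w[3:7] = aaba.
Check: |xy| = 3 ≤ 5 and |y| = 2 ≥ 1. Reading y takes A from S3 back to S3, so every xyⁱz is accepted.
The DFA has 5 states, so the proof of the pumping lemma guarantees a repeated state among the first 5+1 visited; the segment between the two visits is the pumpable y.

bb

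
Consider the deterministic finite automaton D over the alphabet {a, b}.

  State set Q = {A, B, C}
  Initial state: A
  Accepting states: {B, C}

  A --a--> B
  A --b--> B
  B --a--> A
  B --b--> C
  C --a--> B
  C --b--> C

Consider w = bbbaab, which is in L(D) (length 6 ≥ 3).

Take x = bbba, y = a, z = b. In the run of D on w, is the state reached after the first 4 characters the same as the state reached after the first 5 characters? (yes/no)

State sequence: A -b-> B -b-> C -b-> C -a-> B -a-> A

After x (step 4): B. After xy (step 5): A.
They differ (B ≠ A), so y is not a cycle from the state after x; this split is not the one the pumping-lemma construction produces, and pumping y need not keep the string in L(D).

no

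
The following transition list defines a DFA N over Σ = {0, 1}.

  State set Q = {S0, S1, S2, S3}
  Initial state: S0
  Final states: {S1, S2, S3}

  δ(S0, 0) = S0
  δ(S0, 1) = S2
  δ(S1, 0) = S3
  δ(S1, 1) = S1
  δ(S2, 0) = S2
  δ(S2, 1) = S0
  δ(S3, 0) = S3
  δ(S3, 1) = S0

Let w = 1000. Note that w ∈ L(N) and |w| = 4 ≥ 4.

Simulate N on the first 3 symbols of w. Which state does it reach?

S2

State sequence: S0 -1-> S2 -0-> S2 -0-> S2

After reading 3 characters, N is in state S2.
(This kind of state-tracing is the core of the pumping-lemma construction: with 4 states, pigeonhole forces a repeat within the first 4 steps.)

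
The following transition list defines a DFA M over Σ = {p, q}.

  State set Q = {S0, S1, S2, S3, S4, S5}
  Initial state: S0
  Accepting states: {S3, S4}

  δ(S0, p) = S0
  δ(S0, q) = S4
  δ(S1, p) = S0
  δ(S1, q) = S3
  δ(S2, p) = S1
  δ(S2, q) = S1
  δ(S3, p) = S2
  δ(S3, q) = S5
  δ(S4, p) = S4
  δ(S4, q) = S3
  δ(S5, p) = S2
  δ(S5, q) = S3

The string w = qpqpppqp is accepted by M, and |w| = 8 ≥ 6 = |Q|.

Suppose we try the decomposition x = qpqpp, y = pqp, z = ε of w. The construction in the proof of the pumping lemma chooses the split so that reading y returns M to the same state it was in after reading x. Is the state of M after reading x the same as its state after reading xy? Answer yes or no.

State sequence: S0 -q-> S4 -p-> S4 -q-> S3 -p-> S2 -p-> S1 -p-> S0 -q-> S4 -p-> S4

After x (step 5): S1. After xy (step 8): S4.
They differ (S1 ≠ S4), so y is not a cycle from the state after x; this split is not the one the pumping-lemma construction produces, and pumping y need not keep the string in L(M).

no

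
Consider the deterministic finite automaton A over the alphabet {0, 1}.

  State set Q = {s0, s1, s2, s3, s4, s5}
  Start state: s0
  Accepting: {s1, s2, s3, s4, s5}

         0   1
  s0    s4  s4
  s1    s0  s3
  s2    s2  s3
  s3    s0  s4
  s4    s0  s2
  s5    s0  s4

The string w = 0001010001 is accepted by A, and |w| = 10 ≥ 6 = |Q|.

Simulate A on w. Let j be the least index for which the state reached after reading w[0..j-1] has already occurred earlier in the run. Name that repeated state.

s0

State sequence: s0 -0-> s4 -0-> s0 -0-> s4 -1-> s2 -0-> s2 -1-> s3 -0-> s0 -0-> s4 -0-> s0 -1-> s4
First repeat at step 2: s0 was already visited.

The earliest repeat is at step j = 2: A is in s0, which it already visited at step i = 0.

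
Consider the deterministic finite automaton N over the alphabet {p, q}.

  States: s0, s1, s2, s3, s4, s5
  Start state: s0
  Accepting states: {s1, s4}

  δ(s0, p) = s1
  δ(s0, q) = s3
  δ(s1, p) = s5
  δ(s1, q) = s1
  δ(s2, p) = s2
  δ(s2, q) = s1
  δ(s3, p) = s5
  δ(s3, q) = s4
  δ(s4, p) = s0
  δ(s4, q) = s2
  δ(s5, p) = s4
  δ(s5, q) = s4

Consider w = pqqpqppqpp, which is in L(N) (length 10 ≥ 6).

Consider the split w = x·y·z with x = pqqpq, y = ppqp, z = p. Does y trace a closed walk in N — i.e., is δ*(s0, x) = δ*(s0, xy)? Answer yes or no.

State sequence: s0 -p-> s1 -q-> s1 -q-> s1 -p-> s5 -q-> s4 -p-> s0 -p-> s1 -q-> s1 -p-> s5

After x (step 5): s4. After xy (step 9): s5.
They differ (s4 ≠ s5), so y is not a cycle from the state after x; this split is not the one the pumping-lemma construction produces, and pumping y need not keep the string in L(N).

no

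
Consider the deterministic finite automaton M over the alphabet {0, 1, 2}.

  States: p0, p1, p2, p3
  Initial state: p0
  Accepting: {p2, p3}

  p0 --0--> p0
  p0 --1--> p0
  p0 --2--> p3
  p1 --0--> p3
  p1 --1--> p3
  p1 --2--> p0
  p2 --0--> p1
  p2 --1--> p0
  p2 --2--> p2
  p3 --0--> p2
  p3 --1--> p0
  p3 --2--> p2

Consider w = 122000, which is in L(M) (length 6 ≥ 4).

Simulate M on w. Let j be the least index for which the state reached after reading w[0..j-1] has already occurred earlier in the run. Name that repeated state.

State sequence: p0 -1-> p0 -2-> p3 -2-> p2 -0-> p1 -0-> p3 -0-> p2
First repeat at step 1: p0 was already visited.

The earliest repeat is at step j = 1: M is in p0, which it already visited at step i = 0.
Since M has 4 states, any run of length ≥ 4 visits 4+1 states, so by pigeonhole some state repeats within the first 4 steps — that repeat gives the pumpable loop.

p0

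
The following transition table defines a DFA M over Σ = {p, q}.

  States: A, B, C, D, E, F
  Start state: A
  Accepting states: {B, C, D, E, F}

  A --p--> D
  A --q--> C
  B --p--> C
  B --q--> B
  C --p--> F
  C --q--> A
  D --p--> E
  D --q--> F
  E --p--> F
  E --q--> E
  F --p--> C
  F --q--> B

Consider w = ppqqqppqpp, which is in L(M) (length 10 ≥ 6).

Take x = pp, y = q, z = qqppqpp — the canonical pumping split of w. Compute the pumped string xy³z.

ppqqqqqppqpp

xy^3z = pp·q·q·q·qqppqpp = ppqqqqqppqpp.
Reading y = q takes M from E back to E, so after x·y·y·y the machine is still in E, and z then leads to the accepting state E. Hence ppqqqqqppqpp ∈ L(M).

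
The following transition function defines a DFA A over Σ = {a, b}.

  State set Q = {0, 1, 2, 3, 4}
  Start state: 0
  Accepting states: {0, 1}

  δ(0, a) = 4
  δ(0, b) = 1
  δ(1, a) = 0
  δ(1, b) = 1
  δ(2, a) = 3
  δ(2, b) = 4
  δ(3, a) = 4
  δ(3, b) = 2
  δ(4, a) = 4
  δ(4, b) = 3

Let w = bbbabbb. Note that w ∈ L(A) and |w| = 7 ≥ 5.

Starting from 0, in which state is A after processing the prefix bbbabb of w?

State sequence: 0 -b-> 1 -b-> 1 -b-> 1 -a-> 0 -b-> 1 -b-> 1

After reading 6 characters, A is in state 1.

1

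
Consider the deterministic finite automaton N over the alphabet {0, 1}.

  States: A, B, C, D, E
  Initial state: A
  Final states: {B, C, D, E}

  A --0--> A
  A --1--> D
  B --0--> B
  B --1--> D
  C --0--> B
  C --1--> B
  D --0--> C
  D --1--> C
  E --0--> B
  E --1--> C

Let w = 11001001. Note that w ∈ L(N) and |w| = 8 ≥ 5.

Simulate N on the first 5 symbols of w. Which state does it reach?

D

State sequence: A -1-> D -1-> C -0-> B -0-> B -1-> D

After reading 5 characters, N is in state D.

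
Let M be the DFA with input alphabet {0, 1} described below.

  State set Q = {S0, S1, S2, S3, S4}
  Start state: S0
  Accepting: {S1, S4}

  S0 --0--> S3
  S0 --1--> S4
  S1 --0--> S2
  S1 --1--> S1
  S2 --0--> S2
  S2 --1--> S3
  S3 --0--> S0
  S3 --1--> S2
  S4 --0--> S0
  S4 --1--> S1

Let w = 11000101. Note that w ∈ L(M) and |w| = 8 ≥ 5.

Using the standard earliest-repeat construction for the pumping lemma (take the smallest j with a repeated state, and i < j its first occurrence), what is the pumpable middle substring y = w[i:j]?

0

Run of M on w = 1 1 0 0 0 1 0 1:
  step 0: S0  (start)
  step 1: S4  (read 1: S0→S4)
  step 2: S1  (read 1: S4→S1)
  step 3: S2  (read 0: S1→S2)
  step 4: S2  (read 0: S2→S2)   ← first repeat (S2 seen earlier)
  step 5: S2  (read 0: S2→S2)
  step 6: S3  (read 1: S2→S3)
  step 7: S0  (read 0: S3→S0)
  step 8: S4  (read 1: S0→S4)

So i = 3, j = 4, giving x = w[0:3] = 110, y = w[3:4] = 0, z = w[4:8] = 0101.
Check: |xy| = 4 ≤ 5 and |y| = 1 ≥ 1. Reading y takes M from S2 back to S2, so every xyⁱz is accepted.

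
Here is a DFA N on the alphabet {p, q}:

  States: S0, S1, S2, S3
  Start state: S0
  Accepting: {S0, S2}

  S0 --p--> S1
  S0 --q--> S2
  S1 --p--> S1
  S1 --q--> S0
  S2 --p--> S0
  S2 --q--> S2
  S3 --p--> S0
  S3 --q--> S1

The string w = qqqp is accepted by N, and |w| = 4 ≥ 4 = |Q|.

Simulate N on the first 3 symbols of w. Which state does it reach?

State sequence: S0 -q-> S2 -q-> S2 -q-> S2

After reading 3 characters, N is in state S2.
(This kind of state-tracing is the core of the pumping-lemma construction: with 4 states, pigeonhole forces a repeat within the first 4 steps.)

S2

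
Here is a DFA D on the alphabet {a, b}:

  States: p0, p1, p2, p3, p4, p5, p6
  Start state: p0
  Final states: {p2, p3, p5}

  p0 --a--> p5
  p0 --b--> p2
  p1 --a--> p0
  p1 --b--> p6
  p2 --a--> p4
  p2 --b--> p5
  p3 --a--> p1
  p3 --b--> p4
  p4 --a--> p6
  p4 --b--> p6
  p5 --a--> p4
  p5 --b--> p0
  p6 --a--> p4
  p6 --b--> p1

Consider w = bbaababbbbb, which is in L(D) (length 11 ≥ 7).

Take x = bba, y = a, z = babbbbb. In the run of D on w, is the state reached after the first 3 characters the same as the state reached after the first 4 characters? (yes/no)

State sequence: p0 -b-> p2 -b-> p5 -a-> p4 -a-> p6

After x (step 3): p4. After xy (step 4): p6.
They differ (p4 ≠ p6), so y is not a cycle from the state after x; this split is not the one the pumping-lemma construction produces, and pumping y need not keep the string in L(D).

no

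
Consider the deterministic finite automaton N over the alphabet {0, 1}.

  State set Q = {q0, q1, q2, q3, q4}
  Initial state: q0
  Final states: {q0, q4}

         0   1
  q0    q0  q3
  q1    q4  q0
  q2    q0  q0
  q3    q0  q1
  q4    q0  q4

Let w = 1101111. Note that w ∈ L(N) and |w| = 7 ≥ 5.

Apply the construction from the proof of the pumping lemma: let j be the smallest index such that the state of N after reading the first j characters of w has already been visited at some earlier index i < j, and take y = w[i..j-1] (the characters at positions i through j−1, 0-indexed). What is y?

1

Run of N on w = 1 1 0 1 1 1 1:
  step 0: q0  (start)
  step 1: q3  (read 1: q0→q3)
  step 2: q1  (read 1: q3→q1)
  step 3: q4  (read 0: q1→q4)
  step 4: q4  (read 1: q4→q4)   ← first repeat (q4 seen earlier)
  step 5: q4  (read 1: q4→q4)
  step 6: q4  (read 1: q4→q4)
  step 7: q4  (read 1: q4→q4)

So i = 3, j = 4, giving x = w[0:3] = 110, y = w[3:4] = 1, z = w[4:7] = 111.
Check: |xy| = 4 ≤ 5 and |y| = 1 ≥ 1. Reading y takes N from q4 back to q4, so every xyⁱz is accepted.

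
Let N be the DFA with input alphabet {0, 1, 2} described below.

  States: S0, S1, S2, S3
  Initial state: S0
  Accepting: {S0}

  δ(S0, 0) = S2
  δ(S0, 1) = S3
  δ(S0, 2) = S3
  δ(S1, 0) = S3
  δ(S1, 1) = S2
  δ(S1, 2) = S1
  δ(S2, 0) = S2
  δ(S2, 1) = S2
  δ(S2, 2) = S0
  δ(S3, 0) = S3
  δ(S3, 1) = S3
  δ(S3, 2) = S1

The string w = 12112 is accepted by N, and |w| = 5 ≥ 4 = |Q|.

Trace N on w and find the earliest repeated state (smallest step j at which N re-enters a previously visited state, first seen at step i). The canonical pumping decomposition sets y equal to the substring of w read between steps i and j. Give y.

1

State sequence: S0 -1-> S3 -2-> S1 -1-> S2 -1-> S2 -2-> S0
First repeat at step 4: S2 was already visited.

So i = 3, j = 4, giving x = w[0:3] = 121, y = w[3:4] = 1, z = w[4:5] = 2.
Check: |xy| = 4 ≤ 4 and |y| = 1 ≥ 1. Reading y takes N from S2 back to S2, so every xyⁱz is accepted.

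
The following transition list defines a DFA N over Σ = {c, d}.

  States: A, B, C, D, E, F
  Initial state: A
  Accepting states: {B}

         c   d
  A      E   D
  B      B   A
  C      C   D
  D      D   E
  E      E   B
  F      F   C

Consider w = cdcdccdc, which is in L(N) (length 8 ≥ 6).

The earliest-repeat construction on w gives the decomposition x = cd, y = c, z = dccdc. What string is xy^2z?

xy^2z = cd·c·c·dccdc = cdccdccdc.
Reading y = c takes N from B back to B, so after x·y·y the machine is still in B, and z then leads to the accepting state B. Hence cdccdccdc ∈ L(N).

cdccdccdc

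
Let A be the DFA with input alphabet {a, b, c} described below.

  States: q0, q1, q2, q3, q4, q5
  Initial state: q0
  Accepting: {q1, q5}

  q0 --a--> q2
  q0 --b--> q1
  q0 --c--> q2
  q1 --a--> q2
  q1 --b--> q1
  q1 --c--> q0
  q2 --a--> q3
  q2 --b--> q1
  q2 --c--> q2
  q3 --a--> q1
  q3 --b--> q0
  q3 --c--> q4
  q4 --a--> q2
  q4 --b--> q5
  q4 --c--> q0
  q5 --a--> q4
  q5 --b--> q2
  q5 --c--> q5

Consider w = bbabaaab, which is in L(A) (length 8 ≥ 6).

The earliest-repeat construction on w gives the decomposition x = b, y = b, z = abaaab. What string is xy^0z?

xy⁰z = xz = b·abaaab = babaaab.
Reading y = b takes A from q1 back to q1, so after x the machine is still in q1, and z then leads to the accepting state q1. Hence babaaab ∈ L(A).

babaaab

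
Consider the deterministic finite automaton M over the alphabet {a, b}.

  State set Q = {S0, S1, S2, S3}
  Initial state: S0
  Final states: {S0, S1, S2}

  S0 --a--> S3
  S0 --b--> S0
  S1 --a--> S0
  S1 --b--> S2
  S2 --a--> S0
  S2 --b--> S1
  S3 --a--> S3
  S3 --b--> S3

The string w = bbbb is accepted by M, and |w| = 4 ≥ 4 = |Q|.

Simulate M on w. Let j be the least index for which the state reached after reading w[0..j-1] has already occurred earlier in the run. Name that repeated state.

Run of M on w = b b b b:
  step 0: S0  (start)
  step 1: S0  (read b: S0→S0)   ← first repeat (S0 seen earlier)
  step 2: S0  (read b: S0→S0)
  step 3: S0  (read b: S0→S0)
  step 4: S0  (read b: S0→S0)

The earliest repeat is at step j = 1: M is in S0, which it already visited at step i = 0.
Since M has 4 states, any run of length ≥ 4 visits 4+1 states, so by pigeonhole some state repeats within the first 4 steps — that repeat gives the pumpable loop.

S0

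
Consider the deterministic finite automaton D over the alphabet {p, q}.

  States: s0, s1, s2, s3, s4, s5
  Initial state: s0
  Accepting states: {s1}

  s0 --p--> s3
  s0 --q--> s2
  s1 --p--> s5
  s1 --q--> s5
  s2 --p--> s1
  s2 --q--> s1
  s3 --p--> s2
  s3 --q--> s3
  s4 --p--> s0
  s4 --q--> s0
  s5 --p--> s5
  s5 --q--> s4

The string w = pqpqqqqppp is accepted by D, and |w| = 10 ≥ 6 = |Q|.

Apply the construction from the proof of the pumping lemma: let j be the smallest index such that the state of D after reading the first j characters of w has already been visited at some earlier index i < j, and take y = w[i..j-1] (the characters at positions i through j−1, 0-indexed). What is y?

Run of D on w = p q p q q q q p p p:
  step 0: s0  (start)
  step 1: s3  (read p: s0→s3)
  step 2: s3  (read q: s3→s3)   ← first repeat (s3 seen earlier)
  step 3: s2  (read p: s3→s2)
  step 4: s1  (read q: s2→s1)
  step 5: s5  (read q: s1→s5)
  step 6: s4  (read q: s5→s4)
  step 7: s0  (read q: s4→s0)
  step 8: s3  (read p: s0→s3)
  step 9: s2  (read p: s3→s2)
  step 10: s1  (read p: s2→s1)

So i = 1, j = 2, giving x = w[0:1] = p, y = w[1:2] = q, z = w[2:10] = pqqqqppp.
Check: |xy| = 2 ≤ 6 and |y| = 1 ≥ 1. Reading y takes D from s3 back to s3, so every xyⁱz is accepted.
Since D has 6 states, any run of length ≥ 6 visits 6+1 states, so by pigeonhole some state repeats within the first 6 steps — that repeat gives the pumpable loop.

q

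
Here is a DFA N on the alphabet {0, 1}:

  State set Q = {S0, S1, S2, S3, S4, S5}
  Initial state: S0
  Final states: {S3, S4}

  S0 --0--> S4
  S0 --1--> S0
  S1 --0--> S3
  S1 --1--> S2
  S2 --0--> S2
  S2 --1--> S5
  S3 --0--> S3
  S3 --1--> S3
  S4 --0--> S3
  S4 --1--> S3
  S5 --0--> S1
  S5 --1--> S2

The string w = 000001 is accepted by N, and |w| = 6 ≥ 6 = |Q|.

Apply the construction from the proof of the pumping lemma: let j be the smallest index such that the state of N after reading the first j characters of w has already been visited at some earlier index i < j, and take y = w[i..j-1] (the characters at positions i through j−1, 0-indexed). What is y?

0

State sequence: S0 -0-> S4 -0-> S3 -0-> S3 -0-> S3 -0-> S3 -1-> S3
First repeat at step 3: S3 was already visited.

So i = 2, j = 3, giving x = w[0:2] = 00, y = w[2:3] = 0, z = w[3:6] = 001.
Check: |xy| = 3 ≤ 6 and |y| = 1 ≥ 1. Reading y takes N from S3 back to S3, so every xyⁱz is accepted.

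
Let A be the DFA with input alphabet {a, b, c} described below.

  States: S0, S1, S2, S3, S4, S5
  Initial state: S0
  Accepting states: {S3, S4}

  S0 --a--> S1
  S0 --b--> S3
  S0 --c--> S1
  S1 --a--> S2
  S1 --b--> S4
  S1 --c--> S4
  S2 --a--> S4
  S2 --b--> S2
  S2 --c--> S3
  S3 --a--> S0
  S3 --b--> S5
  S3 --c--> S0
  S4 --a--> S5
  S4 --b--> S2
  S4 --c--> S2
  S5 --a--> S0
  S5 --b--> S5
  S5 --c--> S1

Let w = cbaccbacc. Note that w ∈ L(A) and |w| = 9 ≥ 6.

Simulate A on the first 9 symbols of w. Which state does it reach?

State sequence: S0 -c-> S1 -b-> S4 -a-> S5 -c-> S1 -c-> S4 -b-> S2 -a-> S4 -c-> S2 -c-> S3

After reading 9 characters, A is in state S3.

S3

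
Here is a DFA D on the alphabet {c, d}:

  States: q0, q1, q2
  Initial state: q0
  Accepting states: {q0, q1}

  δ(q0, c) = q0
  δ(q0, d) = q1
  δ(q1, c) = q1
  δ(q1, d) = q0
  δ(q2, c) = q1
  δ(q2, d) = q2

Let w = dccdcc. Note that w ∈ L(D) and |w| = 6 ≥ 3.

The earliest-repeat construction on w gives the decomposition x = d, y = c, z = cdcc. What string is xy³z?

dccccdcc

xy^3z = d·c·c·c·cdcc = dccccdcc.
Reading y = c takes D from q1 back to q1, so after x·y·y·y the machine is still in q1, and z then leads to the accepting state q0. Hence dccccdcc ∈ L(D).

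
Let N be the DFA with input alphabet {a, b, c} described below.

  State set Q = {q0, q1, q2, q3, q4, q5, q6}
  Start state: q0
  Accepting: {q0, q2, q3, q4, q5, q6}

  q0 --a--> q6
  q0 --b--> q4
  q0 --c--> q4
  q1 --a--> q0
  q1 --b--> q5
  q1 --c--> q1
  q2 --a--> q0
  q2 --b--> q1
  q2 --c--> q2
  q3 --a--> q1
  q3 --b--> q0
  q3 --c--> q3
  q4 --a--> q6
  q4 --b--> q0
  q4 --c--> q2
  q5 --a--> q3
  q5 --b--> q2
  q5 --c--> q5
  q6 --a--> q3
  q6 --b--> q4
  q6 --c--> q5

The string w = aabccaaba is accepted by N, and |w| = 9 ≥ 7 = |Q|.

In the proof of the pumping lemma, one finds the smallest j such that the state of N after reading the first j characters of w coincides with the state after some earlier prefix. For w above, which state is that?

Run of N on w = a a b c c a a b a:
  step 0: q0  (start)
  step 1: q6  (read a: q0→q6)
  step 2: q3  (read a: q6→q3)
  step 3: q0  (read b: q3→q0)   ← first repeat (q0 seen earlier)
  step 4: q4  (read c: q0→q4)
  step 5: q2  (read c: q4→q2)
  step 6: q0  (read a: q2→q0)
  step 7: q6  (read a: q0→q6)
  step 8: q4  (read b: q6→q4)
  step 9: q6  (read a: q4→q6)

The earliest repeat is at step j = 3: N is in q0, which it already visited at step i = 0.
With |Q| = 7, pigeonhole forces a state repeat no later than step 7; the substring read between the first and second visits to that state can be pumped.

q0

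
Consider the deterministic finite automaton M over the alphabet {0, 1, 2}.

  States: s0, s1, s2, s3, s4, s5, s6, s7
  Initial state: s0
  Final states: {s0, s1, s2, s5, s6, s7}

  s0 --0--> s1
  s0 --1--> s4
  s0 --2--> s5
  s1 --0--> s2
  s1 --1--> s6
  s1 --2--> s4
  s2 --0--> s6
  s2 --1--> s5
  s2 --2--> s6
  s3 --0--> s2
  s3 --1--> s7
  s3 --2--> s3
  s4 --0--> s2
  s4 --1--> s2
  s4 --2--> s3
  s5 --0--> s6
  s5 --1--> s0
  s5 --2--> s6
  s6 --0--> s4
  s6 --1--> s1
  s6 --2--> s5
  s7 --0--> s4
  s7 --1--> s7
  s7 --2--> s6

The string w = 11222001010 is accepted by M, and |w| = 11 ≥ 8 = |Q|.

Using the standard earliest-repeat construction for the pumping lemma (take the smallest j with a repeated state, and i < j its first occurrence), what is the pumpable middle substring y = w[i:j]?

22

Run of M on w = 1 1 2 2 2 0 0 1 0 1 0:
  step 0: s0  (start)
  step 1: s4  (read 1: s0→s4)
  step 2: s2  (read 1: s4→s2)
  step 3: s6  (read 2: s2→s6)
  step 4: s5  (read 2: s6→s5)
  step 5: s6  (read 2: s5→s6)   ← first repeat (s6 seen earlier)
  step 6: s4  (read 0: s6→s4)
  step 7: s2  (read 0: s4→s2)
  step 8: s5  (read 1: s2→s5)
  step 9: s6  (read 0: s5→s6)
  step 10: s1  (read 1: s6→s1)
  step 11: s2  (read 0: s1→s2)

So i = 3, j = 5, giving x = w[0:3] = 112, y = w[3:5] = 22, z = w[5:11] = 001010.
Check: |xy| = 5 ≤ 8 and |y| = 2 ≥ 1. Reading y takes M from s6 back to s6, so every xyⁱz is accepted.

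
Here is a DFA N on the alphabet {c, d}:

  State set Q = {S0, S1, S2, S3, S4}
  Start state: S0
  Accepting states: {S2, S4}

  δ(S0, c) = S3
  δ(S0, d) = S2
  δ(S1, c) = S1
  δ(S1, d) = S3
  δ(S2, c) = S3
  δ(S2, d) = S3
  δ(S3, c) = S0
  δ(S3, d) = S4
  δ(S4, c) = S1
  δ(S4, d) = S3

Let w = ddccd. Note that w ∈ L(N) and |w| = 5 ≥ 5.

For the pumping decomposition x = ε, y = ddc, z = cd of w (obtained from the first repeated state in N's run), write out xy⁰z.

cd

xy⁰z = xz = ε·cd = cd.
Reading y = ddc takes N from S0 back to S0, so after x the machine is still in S0, and z then leads to the accepting state S4. Hence cd ∈ L(N).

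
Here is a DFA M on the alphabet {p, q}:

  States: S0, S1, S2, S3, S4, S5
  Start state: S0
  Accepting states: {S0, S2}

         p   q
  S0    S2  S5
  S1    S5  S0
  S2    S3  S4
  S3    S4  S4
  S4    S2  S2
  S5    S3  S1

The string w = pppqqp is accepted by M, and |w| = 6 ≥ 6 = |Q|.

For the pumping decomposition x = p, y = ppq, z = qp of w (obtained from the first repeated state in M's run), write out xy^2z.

pppqppqqp

xy^2z = p·ppq·ppq·qp = pppqppqqp.
Reading y = ppq takes M from S2 back to S2, so after x·y·y the machine is still in S2, and z then leads to the accepting state S2. Hence pppqppqqp ∈ L(M).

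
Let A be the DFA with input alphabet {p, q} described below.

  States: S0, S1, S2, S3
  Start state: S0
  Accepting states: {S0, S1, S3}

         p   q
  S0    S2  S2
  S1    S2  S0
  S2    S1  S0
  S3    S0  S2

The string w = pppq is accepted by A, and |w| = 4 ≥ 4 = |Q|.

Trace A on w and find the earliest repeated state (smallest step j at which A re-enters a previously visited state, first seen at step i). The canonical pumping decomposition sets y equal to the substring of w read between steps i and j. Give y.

State sequence: S0 -p-> S2 -p-> S1 -p-> S2 -q-> S0
First repeat at step 3: S2 was already visited.

So i = 1, j = 3, giving x = w[0:1] = p, y = w[1:3] = pp, z = w[3:4] = q.
Check: |xy| = 3 ≤ 4 and |y| = 2 ≥ 1. Reading y takes A from S2 back to S2, so every xyⁱz is accepted.
Pumping length from the standard proof: p = 4 (the number of states). The repeated state found above gives |xy| = j ≤ 4 and |y| = j − i ≥ 1.

pp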